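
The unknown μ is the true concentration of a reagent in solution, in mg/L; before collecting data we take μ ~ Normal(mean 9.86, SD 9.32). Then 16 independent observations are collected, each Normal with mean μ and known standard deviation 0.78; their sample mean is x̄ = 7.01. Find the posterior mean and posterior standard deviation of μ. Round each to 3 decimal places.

Posterior mean ≈ 7.011; posterior SD ≈ 0.195

With known σ, the Normal prior is conjugate. Weight on the data is w = (n/σ²)/(n/σ² + 1/τ₀²) = 26.2985/(26.2985+0.0115125) = 0.99956.
Posterior mean = w·x̄ + (1−w)·μ₀ = 0.99956·7.01 + 0.00043757·9.86 = 7.011. Posterior variance = 1/(26.2985+0.0115125) = 0.0380084, so SD = 0.195.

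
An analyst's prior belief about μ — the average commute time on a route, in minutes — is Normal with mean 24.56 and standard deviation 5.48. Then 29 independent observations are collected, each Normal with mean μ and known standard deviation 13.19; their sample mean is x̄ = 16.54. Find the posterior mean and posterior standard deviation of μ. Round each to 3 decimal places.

With known σ, the Normal prior is conjugate. Weight on the data is w = (n/σ²)/(n/σ² + 1/τ₀²) = 0.166690/(0.166690+0.0332996) = 0.83349.
Posterior mean = w·x̄ + (1−w)·μ₀ = 0.83349·16.54 + 0.16651·24.56 = 17.875. Posterior variance = 1/(0.166690+0.0332996) = 5.00027, so SD = 2.236.

Posterior mean ≈ 17.875; posterior SD ≈ 2.236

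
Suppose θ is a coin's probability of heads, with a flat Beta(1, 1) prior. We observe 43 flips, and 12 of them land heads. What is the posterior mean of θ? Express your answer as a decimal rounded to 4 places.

Observing 12 successes and 31 failures updates Beta(1, 1) by adding the success and failure counts to the two shape parameters: α = 1+12 = 13, β = 1+31 = 32.
Posterior mean = α/(α+β) = 13/45 = 0.2889.

Posterior mean ≈ 0.2889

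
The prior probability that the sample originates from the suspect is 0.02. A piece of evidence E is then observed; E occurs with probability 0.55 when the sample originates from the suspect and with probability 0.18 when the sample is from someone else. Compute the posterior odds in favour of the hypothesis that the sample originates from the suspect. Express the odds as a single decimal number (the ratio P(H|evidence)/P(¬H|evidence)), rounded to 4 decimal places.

Posterior odds ≈ 0.0624

Prior odds = 0.02/(1−0.02) = 0.020408. In log-odds, ln(0.020408) = -3.8918.
Add log likelihood ratio: ln(3.0556) = 1.1170.
Posterior log-odds = -2.7749, so posterior odds = exp(-2.7749) = 0.062358.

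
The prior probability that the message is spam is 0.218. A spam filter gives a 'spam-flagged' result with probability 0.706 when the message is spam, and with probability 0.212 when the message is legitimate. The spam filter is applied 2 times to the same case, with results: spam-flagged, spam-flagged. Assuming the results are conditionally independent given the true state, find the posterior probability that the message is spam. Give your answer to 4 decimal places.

Posterior P(H) ≈ 0.7556

Let H be the event that the message is spam; start with P(H) = 0.218. P('spam-flagged'|H) = 0.706, P('spam-flagged'|¬H) = 0.212.
Update on result 1 ('spam-flagged'): P(H) ← 0.706·0.2180 / (0.706·0.2180 + 0.212·0.7820) = 0.15391/0.31969 = 0.4814.
Update on result 2 ('spam-flagged'): P(H) ← 0.706·0.4814 / (0.706·0.4814 + 0.212·0.5186) = 0.33989/0.44982 = 0.7556.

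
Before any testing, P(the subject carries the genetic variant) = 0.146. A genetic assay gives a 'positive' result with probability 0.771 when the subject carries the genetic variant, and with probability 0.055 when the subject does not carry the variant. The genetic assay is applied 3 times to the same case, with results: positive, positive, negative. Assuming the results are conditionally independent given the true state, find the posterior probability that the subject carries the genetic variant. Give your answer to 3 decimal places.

Posterior P(H) ≈ 0.891

With H the event that the subject carries the genetic variant, the joint likelihood of the observed sequence is P(data|H) = 0.771·0.771·0.229 = 0.13613 and P(data|¬H) = 0.055·0.055·0.945 = 0.0028586.
Bayes: P(H|data) = 0.146·0.13613 / (0.146·0.13613 + 0.854·0.0028586) = 0.019875/0.022316 = 0.8906.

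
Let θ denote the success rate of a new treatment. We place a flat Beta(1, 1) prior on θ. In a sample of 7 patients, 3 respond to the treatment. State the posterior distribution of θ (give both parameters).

Posterior: Beta(4, 5)

Observing 3 successes and 4 failures updates Beta(1, 1) by adding the success and failure counts to the two shape parameters: α = 1+3 = 4, β = 1+4 = 5.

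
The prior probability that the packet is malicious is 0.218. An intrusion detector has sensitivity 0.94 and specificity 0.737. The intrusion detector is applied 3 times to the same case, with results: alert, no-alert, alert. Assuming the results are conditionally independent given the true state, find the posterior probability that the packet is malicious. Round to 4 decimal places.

Let H be the event that the packet is malicious; start with P(H) = 0.218. P('alert'|H) = 0.94, P('alert'|¬H) = 0.263.
Update on result 1 ('alert'): P(H) ← 0.94·0.2180 / (0.94·0.2180 + 0.263·0.7820) = 0.20492/0.41059 = 0.4991.
Update on result 2 ('no-alert'): P(H) ← 0.06·0.4991 / (0.06·0.4991 + 0.737·0.5009) = 0.029945/0.39912 = 0.0750.
Update on result 3 ('alert'): P(H) ← 0.94·0.0750 / (0.94·0.0750 + 0.263·0.9250) = 0.070528/0.31380 = 0.2248.

Posterior P(H) ≈ 0.2248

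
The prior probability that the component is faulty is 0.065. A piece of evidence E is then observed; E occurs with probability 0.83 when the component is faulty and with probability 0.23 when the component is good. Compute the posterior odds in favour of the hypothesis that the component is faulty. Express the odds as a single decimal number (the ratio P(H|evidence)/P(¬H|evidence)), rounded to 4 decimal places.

Posterior odds ≈ 0.2509

Prior odds = 0.065/(1−0.065) = 0.069519.
Likelihood ratio for E = 0.83/0.23 = 3.6087.
Posterior odds = prior odds × LR = 0.25087.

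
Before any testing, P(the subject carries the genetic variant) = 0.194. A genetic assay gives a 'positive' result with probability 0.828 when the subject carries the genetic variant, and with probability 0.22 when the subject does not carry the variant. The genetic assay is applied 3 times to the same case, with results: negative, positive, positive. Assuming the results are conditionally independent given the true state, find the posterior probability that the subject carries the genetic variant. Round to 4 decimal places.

Posterior P(H) ≈ 0.4292

Let H be the event that the subject carries the genetic variant; start with P(H) = 0.194. P('positive'|H) = 0.828, P('positive'|¬H) = 0.22.
Update on result 1 ('negative'): P(H) ← 0.172·0.1940 / (0.172·0.1940 + 0.78·0.8060) = 0.033368/0.66205 = 0.0504.
Update on result 2 ('positive'): P(H) ← 0.828·0.0504 / (0.828·0.0504 + 0.22·0.9496) = 0.041732/0.25064 = 0.1665.
Update on result 3 ('positive'): P(H) ← 0.828·0.1665 / (0.828·0.1665 + 0.22·0.8335) = 0.13786/0.32123 = 0.4292.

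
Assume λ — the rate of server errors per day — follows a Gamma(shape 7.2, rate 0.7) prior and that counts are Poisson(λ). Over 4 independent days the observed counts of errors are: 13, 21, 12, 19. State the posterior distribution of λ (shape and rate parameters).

Posterior: Gamma(shape=72.2, rate=4.7)

The Poisson likelihood adds the total count to the shape and the number of exposure periods to the rate. Here ∑xᵢ = 65 and n = 4, so shape 7.2→72.2 and rate 0.7→4.7.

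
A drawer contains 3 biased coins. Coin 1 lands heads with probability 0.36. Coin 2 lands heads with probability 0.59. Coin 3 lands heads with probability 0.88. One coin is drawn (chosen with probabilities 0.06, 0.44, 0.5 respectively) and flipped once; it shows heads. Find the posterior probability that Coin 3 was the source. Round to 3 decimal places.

Posterior probability ≈ 0.610

P(heads|C1) = 0.36; P(heads|C2) = 0.59; P(heads|C3) = 0.88.
Prior × likelihood for each source: 0.06·0.36=0.02160, 0.44·0.59=0.2596, 0.5·0.88=0.4400. Summing gives P(heads) = 0.72120.
P(Coin 3 | heads) = 0.4400 / 0.72120 = 0.610.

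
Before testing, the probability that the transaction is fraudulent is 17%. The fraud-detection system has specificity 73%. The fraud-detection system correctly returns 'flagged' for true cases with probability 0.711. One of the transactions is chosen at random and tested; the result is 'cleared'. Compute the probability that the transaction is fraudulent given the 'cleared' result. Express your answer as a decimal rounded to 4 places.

Write H for 'the transaction is fraudulent'. Prior odds H:¬H = 0.17/0.83 = 0.20482. For the 'cleared' outcome, the likelihood ratio is 0.289/0.73 = 0.39589.
Posterior odds = 0.20482 × 0.39589 = 0.081086, so P(H|E) = 0.081086/(1+0.081086) = 0.0750.

P(H | E) ≈ 0.0750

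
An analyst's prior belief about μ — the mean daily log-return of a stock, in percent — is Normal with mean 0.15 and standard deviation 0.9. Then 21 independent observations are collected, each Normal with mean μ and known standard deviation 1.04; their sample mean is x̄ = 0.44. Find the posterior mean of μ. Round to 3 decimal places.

Posterior mean ≈ 0.423

With known σ, the Normal prior is conjugate. Weight on the data is w = (n/σ²)/(n/σ² + 1/τ₀²) = 19.4157/(19.4157+1.23457) = 0.94022.
Posterior mean = w·x̄ + (1−w)·μ₀ = 0.94022·0.44 + 0.059785·0.15 = 0.423.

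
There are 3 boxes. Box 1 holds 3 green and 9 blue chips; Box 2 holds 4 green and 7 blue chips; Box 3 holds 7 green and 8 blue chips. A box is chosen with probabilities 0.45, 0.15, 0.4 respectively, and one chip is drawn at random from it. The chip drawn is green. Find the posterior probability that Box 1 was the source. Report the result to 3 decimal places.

Posterior probability ≈ 0.318

P(green|Box 1) = 0.25; P(green|Box 2) = 0.3636; P(green|Box 3) = 0.4667.
Prior × likelihood for each source: 0.45·0.25=0.1125, 0.15·0.3636=0.05455, 0.4·0.4667=0.1867. Summing gives P(green) = 0.35371.
P(Box 1 | green) = 0.1125 / 0.35371 = 0.318.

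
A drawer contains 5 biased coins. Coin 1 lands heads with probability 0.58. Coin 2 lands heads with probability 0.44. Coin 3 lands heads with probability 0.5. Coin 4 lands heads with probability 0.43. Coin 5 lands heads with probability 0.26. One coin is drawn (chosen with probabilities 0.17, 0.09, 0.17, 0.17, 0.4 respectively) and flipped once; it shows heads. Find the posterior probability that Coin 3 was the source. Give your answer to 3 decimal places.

Posterior probability ≈ 0.212

P(heads|C1) = 0.58; P(heads|C2) = 0.44; P(heads|C3) = 0.5; P(heads|C4) = 0.43; P(heads|C5) = 0.26.
Prior × likelihood for each source: 0.17·0.58=0.09860, 0.09·0.44=0.03960, 0.17·0.5=0.08500, 0.17·0.43=0.07310, 0.4·0.26=0.1040. Summing gives P(heads) = 0.40030.
P(Coin 3 | heads) = 0.08500 / 0.40030 = 0.212.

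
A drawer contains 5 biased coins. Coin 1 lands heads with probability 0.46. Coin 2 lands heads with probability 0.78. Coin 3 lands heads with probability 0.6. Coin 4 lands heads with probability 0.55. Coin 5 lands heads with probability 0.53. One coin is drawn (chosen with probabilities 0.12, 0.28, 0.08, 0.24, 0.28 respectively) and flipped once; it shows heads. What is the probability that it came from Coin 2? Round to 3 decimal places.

Posterior probability ≈ 0.363

P(heads|C1) = 0.46; P(heads|C2) = 0.78; P(heads|C3) = 0.6; P(heads|C4) = 0.55; P(heads|C5) = 0.53.
Prior × likelihood for each source: 0.12·0.46=0.05520, 0.28·0.78=0.2184, 0.08·0.6=0.04800, 0.24·0.55=0.1320, 0.28·0.53=0.1484. Summing gives P(heads) = 0.60200.
P(Coin 2 | heads) = 0.2184 / 0.60200 = 0.363.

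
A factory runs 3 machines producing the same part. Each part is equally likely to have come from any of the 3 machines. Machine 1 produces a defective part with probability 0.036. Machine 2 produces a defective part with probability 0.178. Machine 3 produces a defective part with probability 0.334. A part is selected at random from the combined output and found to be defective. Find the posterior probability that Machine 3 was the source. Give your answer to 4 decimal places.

Tabulate prior·likelihood by source: [1] prior 0.333333, lik 0.036, product 0.01200; [2] prior 0.333333, lik 0.178, product 0.05933; [3] prior 0.333333, lik 0.334, product 0.1113.
Normalizing constant = 0.18267; the posterior for Machine 3 is its product over the sum, 0.1113/0.18267 = 0.6095.

Posterior probability ≈ 0.6095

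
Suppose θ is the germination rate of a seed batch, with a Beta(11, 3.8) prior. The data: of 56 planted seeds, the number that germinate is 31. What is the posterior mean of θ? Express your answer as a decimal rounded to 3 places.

The binomial likelihood is conjugate to the Beta prior: with 31 successes and 25 failures, the posterior is Beta(11+31, 3.8+25) = Beta(42, 28.8).
E[θ | data] = 42/(42+28.8) = 0.593.

Posterior mean ≈ 0.593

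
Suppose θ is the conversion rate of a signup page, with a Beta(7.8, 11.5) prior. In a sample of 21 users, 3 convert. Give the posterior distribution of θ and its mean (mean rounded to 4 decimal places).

Posterior: Beta(10.8, 29.5); mean ≈ 0.2680

The binomial likelihood is conjugate to the Beta prior: with 3 successes and 18 failures, the posterior is Beta(7.8+3, 11.5+18) = Beta(10.8, 29.5).
E[θ | data] = 10.8/(10.8+29.5) = 0.2680.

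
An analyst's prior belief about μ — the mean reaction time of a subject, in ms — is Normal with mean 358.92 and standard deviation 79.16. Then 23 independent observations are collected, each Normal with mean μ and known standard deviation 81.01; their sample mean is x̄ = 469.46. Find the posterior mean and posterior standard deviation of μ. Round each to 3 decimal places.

With known σ, the Normal prior is conjugate. Weight on the data is w = (n/σ²)/(n/σ² + 1/τ₀²) = 0.00350470/(0.00350470+0.00015958) = 0.95645.
Posterior mean = w·x̄ + (1−w)·μ₀ = 0.95645·469.46 + 0.043551·358.92 = 464.646. Posterior variance = 1/(0.00350470+0.00015958) = 272.905, so SD = 16.520.

Posterior mean ≈ 464.646; posterior SD ≈ 16.520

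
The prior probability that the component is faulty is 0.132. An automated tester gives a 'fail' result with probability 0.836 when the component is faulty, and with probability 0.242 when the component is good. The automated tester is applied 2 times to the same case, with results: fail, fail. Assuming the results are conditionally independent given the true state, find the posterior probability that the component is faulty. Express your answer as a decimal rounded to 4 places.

Let H be the event that the component is faulty; start with P(H) = 0.132. P('fail'|H) = 0.836, P('fail'|¬H) = 0.242.
Update on result 1 ('fail'): P(H) ← 0.836·0.1320 / (0.836·0.1320 + 0.242·0.8680) = 0.11035/0.32041 = 0.3444.
Update on result 2 ('fail'): P(H) ← 0.836·0.3444 / (0.836·0.3444 + 0.242·0.6556) = 0.28793/0.44658 = 0.6447.

Posterior P(H) ≈ 0.6447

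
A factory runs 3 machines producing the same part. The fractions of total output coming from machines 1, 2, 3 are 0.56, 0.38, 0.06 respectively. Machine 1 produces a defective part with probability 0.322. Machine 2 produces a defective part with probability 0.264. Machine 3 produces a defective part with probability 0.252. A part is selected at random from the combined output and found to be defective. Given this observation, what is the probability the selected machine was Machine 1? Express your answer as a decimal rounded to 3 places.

Posterior probability ≈ 0.610

P(defective|M1) = 0.322; P(defective|M2) = 0.264; P(defective|M3) = 0.252.
Prior × likelihood for each source: 0.56·0.322=0.1803, 0.38·0.264=0.1003, 0.06·0.252=0.01512. Summing gives P(defective) = 0.29576.
P(Machine 1 | defective) = 0.1803 / 0.29576 = 0.610.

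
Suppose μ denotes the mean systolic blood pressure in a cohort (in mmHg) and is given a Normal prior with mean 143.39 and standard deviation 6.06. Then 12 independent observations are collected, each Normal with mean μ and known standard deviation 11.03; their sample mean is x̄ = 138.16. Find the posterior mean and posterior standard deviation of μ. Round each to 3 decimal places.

Posterior mean ≈ 139.291; posterior SD ≈ 2.819

Prior precision 1/τ₀² = 1/6.06² = 0.0272304; data precision n/σ² = 12/11.03² = 0.0986348.
Posterior precision = 0.0272304 + 0.0986348 = 0.125865, giving posterior SD = 1/√0.125865 = 2.819.
Posterior mean = (0.0272304·143.39 + 0.0986348·138.16) / 0.125865 = 139.291.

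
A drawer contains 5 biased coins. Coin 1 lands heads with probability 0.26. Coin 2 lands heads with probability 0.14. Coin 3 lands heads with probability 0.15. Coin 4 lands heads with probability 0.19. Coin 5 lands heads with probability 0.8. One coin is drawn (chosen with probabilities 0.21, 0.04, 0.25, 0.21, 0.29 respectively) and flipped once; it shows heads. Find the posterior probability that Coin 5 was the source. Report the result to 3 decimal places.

P(heads|C1) = 0.26; P(heads|C2) = 0.14; P(heads|C3) = 0.15; P(heads|C4) = 0.19; P(heads|C5) = 0.8.
Prior × likelihood for each source: 0.21·0.26=0.05460, 0.04·0.14=0.005600, 0.25·0.15=0.03750, 0.21·0.19=0.03990, 0.29·0.8=0.2320. Summing gives P(heads) = 0.36960.
P(Coin 5 | heads) = 0.2320 / 0.36960 = 0.628.

Posterior probability ≈ 0.628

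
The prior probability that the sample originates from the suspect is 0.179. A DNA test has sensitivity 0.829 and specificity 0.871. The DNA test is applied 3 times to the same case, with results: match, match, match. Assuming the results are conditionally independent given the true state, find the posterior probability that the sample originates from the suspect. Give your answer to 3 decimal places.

Posterior P(H) ≈ 0.983

With H the event that the sample originates from the suspect, the joint likelihood of the observed sequence is P(data|H) = 0.829·0.829·0.829 = 0.56972 and P(data|¬H) = 0.129·0.129·0.129 = 0.0021467.
Bayes: P(H|data) = 0.179·0.56972 / (0.179·0.56972 + 0.821·0.0021467) = 0.10198/0.10374 = 0.9830.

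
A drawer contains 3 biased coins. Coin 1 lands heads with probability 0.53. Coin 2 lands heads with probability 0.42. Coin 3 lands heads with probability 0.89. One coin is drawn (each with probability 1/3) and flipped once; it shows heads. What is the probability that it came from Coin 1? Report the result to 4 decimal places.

Tabulate prior·likelihood by source: [1] prior 0.333333, lik 0.53, product 0.1767; [2] prior 0.333333, lik 0.42, product 0.1400; [3] prior 0.333333, lik 0.89, product 0.2967.
Normalizing constant = 0.61333; the posterior for Coin 1 is its product over the sum, 0.1767/0.61333 = 0.2880.

Posterior probability ≈ 0.2880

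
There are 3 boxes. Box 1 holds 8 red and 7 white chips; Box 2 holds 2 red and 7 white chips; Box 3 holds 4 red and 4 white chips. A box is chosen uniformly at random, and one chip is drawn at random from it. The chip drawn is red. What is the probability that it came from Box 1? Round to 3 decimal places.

Tabulate prior·likelihood by source: [1] prior 0.333333, lik 0.5333, product 0.1778; [2] prior 0.333333, lik 0.2222, product 0.07407; [3] prior 0.333333, lik 0.5, product 0.1667.
Normalizing constant = 0.41852; the posterior for Box 1 is its product over the sum, 0.1778/0.41852 = 0.425.

Posterior probability ≈ 0.425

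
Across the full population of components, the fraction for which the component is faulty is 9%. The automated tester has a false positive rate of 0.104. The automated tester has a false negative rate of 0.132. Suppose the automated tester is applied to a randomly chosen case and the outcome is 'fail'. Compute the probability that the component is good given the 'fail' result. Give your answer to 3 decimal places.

P(¬H | E) ≈ 0.548

Let H be the event that the component is faulty. P(H) = 0.09, so P(¬H) = 0.91. With E the 'fail' result, P(E|H) = 0.868 and P(E|¬H) = 0.104.
P(E) = 0.868·0.09 + 0.104·0.91 = 0.078120 + 0.094640 = 0.17276.
By Bayes' theorem, P(H|E) = 0.078120 / 0.17276 = 0.452. Hence P(¬H|E) = 1 − 0.452 = 0.548.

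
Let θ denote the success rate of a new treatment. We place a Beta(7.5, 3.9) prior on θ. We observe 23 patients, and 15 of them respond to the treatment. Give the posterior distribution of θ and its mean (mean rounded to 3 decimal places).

Posterior: Beta(22.5, 11.9); mean ≈ 0.654

Observing 15 successes and 8 failures updates Beta(7.5, 3.9) by adding the success and failure counts to the two shape parameters: α = 7.5+15 = 22.5, β = 3.9+8 = 11.9.
E[θ | data] = 22.5/(22.5+11.9) = 0.654.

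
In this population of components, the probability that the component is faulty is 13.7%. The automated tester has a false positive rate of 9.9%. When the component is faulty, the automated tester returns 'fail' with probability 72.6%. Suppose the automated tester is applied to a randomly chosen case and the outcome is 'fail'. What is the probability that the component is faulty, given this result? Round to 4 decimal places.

P(H | E) ≈ 0.5379

Write H for 'the component is faulty'. Prior odds H:¬H = 0.137/0.863 = 0.15875. For the 'fail' outcome, the likelihood ratio is 0.726/0.099 = 7.3333.
Posterior odds = 0.15875 × 7.3333 = 1.1642, so P(H|E) = 1.1642/(1+1.1642) = 0.5379.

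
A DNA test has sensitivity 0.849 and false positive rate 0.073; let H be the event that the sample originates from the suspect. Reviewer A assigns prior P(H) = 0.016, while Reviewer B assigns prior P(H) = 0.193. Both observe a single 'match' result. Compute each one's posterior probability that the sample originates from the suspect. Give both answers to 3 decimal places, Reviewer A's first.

Reviewer A: 0.159; Reviewer B: 0.736

The likelihood ratio for a 'match' result is 0.849/0.073 = 11.630.
Reviewer A: prior odds 0.016/0.984 = 0.016260; posterior odds 0.18911; posterior probability 0.159.
Reviewer B: prior odds 0.193/0.807 = 0.23916; posterior odds 2.7814; posterior probability 0.736.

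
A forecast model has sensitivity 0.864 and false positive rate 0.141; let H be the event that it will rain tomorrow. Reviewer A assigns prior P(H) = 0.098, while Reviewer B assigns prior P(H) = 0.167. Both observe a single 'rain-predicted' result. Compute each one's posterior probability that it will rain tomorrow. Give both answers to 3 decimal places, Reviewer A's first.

The likelihood ratio for a 'rain-predicted' result is 0.864/0.141 = 6.1277.
Reviewer A: prior odds 0.098/0.902 = 0.10865; posterior odds 0.66575; posterior probability 0.400.
Reviewer B: prior odds 0.167/0.833 = 0.20048; posterior odds 1.2285; posterior probability 0.551.

Reviewer A: 0.400; Reviewer B: 0.551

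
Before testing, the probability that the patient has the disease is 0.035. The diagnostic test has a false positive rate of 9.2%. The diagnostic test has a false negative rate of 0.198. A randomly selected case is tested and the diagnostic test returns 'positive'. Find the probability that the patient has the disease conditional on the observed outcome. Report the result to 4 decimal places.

Write H for 'the patient has the disease'. Prior odds H:¬H = 0.035/0.965 = 0.036269. For the 'positive' outcome, the likelihood ratio is 0.802/0.092 = 8.7174.
Posterior odds = 0.036269 × 8.7174 = 0.31617, so P(H|E) = 0.31617/(1+0.31617) = 0.2402.

P(H | E) ≈ 0.2402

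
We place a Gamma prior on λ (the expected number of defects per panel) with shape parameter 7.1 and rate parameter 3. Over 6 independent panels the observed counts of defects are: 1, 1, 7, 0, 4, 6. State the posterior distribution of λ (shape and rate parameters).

Posterior: Gamma(shape=26.1, rate=9)

Total count ∑xᵢ = 19 over n = 6 panels.
Gamma is conjugate to the Poisson likelihood: posterior is Gamma(shape = 7.1+19 = 26.1, rate = 3+6 = 9).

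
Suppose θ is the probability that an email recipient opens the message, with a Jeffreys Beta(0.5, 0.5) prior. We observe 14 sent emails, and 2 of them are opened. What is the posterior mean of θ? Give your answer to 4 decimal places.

Posterior mean ≈ 0.1667

Observing 2 successes and 12 failures updates Beta(0.5, 0.5) by adding the success and failure counts to the two shape parameters: α = 0.5+2 = 2.5, β = 0.5+12 = 12.5.
Posterior mean = α/(α+β) = 2.5/15 = 0.1667.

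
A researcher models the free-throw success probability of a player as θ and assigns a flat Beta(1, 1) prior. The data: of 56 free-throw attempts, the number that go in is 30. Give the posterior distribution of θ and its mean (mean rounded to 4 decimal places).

Posterior: Beta(31, 27); mean ≈ 0.5345

Observing 30 successes and 26 failures updates Beta(1, 1) by adding the success and failure counts to the two shape parameters: α = 1+30 = 31, β = 1+26 = 27.
E[θ | data] = 31/(31+27) = 0.5345.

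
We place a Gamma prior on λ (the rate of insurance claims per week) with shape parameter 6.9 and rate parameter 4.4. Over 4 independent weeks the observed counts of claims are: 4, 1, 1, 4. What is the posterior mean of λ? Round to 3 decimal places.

Posterior mean ≈ 2.012

Total count ∑xᵢ = 10 over n = 4 weeks.
Gamma is conjugate to the Poisson likelihood: posterior is Gamma(shape = 6.9+10 = 16.9, rate = 4.4+4 = 8.4).
E[λ | data] = 16.9/8.4 = 2.012.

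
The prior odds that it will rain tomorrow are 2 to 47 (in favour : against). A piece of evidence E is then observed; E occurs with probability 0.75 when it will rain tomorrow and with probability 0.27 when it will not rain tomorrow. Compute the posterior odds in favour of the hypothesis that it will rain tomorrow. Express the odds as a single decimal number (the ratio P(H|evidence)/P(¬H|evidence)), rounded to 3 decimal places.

Posterior odds ≈ 0.118

Prior odds = 2/47 = 0.042553.
Likelihood ratio for E = 0.75/0.27 = 2.7778.
Posterior odds = prior odds × LR = 0.11820.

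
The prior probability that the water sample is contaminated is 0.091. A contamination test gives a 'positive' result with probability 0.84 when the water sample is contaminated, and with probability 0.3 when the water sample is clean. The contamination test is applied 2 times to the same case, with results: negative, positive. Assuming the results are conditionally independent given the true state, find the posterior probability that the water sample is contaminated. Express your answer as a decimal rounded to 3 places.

Posterior P(H) ≈ 0.060

Let H be the event that the water sample is contaminated; start with P(H) = 0.091. P('positive'|H) = 0.84, P('positive'|¬H) = 0.3.
Update on result 1 ('negative'): P(H) ← 0.16·0.0910 / (0.16·0.0910 + 0.7·0.9090) = 0.014560/0.65086 = 0.0224.
Update on result 2 ('positive'): P(H) ← 0.84·0.0224 / (0.84·0.0224 + 0.3·0.9776) = 0.018791/0.31208 = 0.0602.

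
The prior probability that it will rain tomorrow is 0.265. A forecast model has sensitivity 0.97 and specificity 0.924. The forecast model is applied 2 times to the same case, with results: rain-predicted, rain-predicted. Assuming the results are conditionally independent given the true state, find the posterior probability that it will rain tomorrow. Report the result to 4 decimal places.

Posterior P(H) ≈ 0.9833

Let H be the event that it will rain tomorrow; start with P(H) = 0.265. P('rain-predicted'|H) = 0.97, P('rain-predicted'|¬H) = 0.076.
Update on result 1 ('rain-predicted'): P(H) ← 0.97·0.2650 / (0.97·0.2650 + 0.076·0.7350) = 0.25705/0.31291 = 0.8215.
Update on result 2 ('rain-predicted'): P(H) ← 0.97·0.8215 / (0.97·0.8215 + 0.076·0.1785) = 0.79684/0.81041 = 0.9833.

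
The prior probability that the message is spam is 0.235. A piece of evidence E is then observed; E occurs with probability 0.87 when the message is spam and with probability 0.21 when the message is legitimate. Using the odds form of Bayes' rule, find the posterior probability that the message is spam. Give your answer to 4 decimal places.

Prior odds = 0.235/(1−0.235) = 0.30719.
Likelihood ratio for E = 0.87/0.21 = 4.1429.
Posterior odds = prior odds × LR = 1.2726.
Posterior probability = odds/(1+odds) = 1.2726/2.2726 = 0.5600.

Posterior probability ≈ 0.5600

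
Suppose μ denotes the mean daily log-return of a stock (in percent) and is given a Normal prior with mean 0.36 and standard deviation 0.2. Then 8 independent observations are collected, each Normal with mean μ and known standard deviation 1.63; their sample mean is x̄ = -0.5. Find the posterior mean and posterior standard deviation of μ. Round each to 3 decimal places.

Posterior mean ≈ 0.268; posterior SD ≈ 0.189

With known σ, the Normal prior is conjugate. Weight on the data is w = (n/σ²)/(n/σ² + 1/τ₀²) = 3.01103/(3.01103+25.0000) = 0.10749.
Posterior mean = w·x̄ + (1−w)·μ₀ = 0.10749·-0.5 + 0.89251·0.36 = 0.268. Posterior variance = 1/(3.01103+25.0000) = 0.0357002, so SD = 0.189.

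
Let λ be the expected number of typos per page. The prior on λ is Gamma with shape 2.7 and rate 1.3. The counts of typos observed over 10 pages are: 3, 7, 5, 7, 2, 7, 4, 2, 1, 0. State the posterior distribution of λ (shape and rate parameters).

Total count ∑xᵢ = 38 over n = 10 pages.
Gamma is conjugate to the Poisson likelihood: posterior is Gamma(shape = 2.7+38 = 40.7, rate = 1.3+10 = 11.3).

Posterior: Gamma(shape=40.7, rate=11.3)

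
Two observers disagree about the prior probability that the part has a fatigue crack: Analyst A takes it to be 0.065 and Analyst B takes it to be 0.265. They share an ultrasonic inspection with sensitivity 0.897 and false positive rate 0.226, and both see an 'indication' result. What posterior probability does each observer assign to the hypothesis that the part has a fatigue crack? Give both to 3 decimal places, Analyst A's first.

Analyst A: 0.216; Analyst B: 0.589

P('+'|H) = 0.897, P('+'|¬H) = 0.226.
Analyst A: numerator 0.897·0.065 = 0.058305; evidence = 0.058305+0.226·0.935 = 0.26962; posterior = 0.216.
Analyst B: numerator 0.897·0.265 = 0.23771; evidence = 0.23771+0.226·0.735 = 0.40382; posterior = 0.589.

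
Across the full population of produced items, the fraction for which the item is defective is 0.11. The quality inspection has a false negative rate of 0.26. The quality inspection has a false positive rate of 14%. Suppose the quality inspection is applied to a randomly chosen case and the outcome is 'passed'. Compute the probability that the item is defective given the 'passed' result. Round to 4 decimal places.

Write H for 'the item is defective'. Prior odds H:¬H = 0.11/0.89 = 0.12360. For the 'passed' outcome, the likelihood ratio is 0.26/0.86 = 0.30233.
Posterior odds = 0.12360 × 0.30233 = 0.037366, so P(H|E) = 0.037366/(1+0.037366) = 0.0360.

P(H | E) ≈ 0.0360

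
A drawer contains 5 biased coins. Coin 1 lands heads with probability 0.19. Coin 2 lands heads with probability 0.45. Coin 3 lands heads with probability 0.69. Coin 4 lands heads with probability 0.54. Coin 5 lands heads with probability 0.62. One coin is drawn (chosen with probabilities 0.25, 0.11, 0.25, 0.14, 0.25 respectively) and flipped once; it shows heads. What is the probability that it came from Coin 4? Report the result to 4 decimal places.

Tabulate prior·likelihood by source: [1] prior 0.25, lik 0.19, product 0.04750; [2] prior 0.11, lik 0.45, product 0.04950; [3] prior 0.25, lik 0.69, product 0.1725; [4] prior 0.14, lik 0.54, product 0.07560; [5] prior 0.25, lik 0.62, product 0.1550.
Normalizing constant = 0.50010; the posterior for Coin 4 is its product over the sum, 0.07560/0.50010 = 0.1512.

Posterior probability ≈ 0.1512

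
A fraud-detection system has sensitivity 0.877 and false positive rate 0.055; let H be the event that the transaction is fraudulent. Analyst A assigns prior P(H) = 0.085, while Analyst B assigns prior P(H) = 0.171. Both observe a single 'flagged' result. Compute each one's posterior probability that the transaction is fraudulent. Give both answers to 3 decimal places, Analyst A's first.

The likelihood ratio for a 'flagged' result is 0.877/0.055 = 15.945.
Analyst A: prior odds 0.085/0.915 = 0.092896; posterior odds 1.4813; posterior probability 0.597.
Analyst B: prior odds 0.171/0.829 = 0.20627; posterior odds 3.2891; posterior probability 0.767.

Analyst A: 0.597; Analyst B: 0.767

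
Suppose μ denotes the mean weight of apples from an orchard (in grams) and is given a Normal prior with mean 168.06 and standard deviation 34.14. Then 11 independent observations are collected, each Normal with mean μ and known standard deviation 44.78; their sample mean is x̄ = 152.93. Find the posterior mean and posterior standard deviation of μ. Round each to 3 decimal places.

Posterior mean ≈ 154.976; posterior SD ≈ 12.555

Prior precision 1/τ₀² = 1/34.14² = 0.00085797; data precision n/σ² = 11/44.78² = 0.00548560.
Posterior precision = 0.00085797 + 0.00548560 = 0.00634358, giving posterior SD = 1/√0.00634358 = 12.555.
Posterior mean = (0.00085797·168.06 + 0.00548560·152.93) / 0.00634358 = 154.976.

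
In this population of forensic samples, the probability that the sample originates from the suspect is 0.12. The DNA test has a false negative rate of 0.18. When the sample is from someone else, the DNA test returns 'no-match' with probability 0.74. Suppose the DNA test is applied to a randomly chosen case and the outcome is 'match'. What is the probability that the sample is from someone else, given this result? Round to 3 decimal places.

Let H be the event that the sample originates from the suspect. P(H) = 0.12, so P(¬H) = 0.88. With E the 'match' result, P(E|H) = 0.82 and P(E|¬H) = 0.26.
P(E) = 0.82·0.12 + 0.26·0.88 = 0.098400 + 0.22880 = 0.32720.
By Bayes' theorem, P(H|E) = 0.098400 / 0.32720 = 0.301. Hence P(¬H|E) = 1 − 0.301 = 0.699.

P(¬H | E) ≈ 0.699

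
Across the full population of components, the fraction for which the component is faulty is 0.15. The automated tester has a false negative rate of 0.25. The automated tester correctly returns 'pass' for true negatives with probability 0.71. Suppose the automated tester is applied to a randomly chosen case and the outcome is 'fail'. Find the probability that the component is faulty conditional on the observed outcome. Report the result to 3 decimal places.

Write H for 'the component is faulty'. Prior odds H:¬H = 0.15/0.85 = 0.17647. For the 'fail' outcome, the likelihood ratio is 0.75/0.29 = 2.5862.
Posterior odds = 0.17647 × 2.5862 = 0.45639, so P(H|E) = 0.45639/(1+0.45639) = 0.313.

P(H | E) ≈ 0.313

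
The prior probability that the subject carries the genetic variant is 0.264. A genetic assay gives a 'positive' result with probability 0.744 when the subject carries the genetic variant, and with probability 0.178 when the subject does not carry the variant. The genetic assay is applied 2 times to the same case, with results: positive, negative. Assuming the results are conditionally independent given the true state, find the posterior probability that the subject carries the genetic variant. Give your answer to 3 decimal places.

Let H be the event that the subject carries the genetic variant; start with P(H) = 0.264. P('positive'|H) = 0.744, P('positive'|¬H) = 0.178.
Update on result 1 ('positive'): P(H) ← 0.744·0.2640 / (0.744·0.2640 + 0.178·0.7360) = 0.19642/0.32742 = 0.5999.
Update on result 2 ('negative'): P(H) ← 0.256·0.5999 / (0.256·0.5999 + 0.822·0.4001) = 0.15357/0.48247 = 0.3183.

Posterior P(H) ≈ 0.318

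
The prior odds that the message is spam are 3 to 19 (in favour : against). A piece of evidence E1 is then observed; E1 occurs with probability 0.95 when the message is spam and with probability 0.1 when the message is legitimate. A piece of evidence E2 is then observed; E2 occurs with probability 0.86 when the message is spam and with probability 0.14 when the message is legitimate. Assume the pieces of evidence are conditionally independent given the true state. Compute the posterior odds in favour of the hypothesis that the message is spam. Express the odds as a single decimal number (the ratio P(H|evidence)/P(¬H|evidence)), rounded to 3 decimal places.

Posterior odds ≈ 9.214

Prior odds = 3/19 = 0.15789. In log-odds, ln(0.15789) = -1.8458.
Add log likelihood ratios: ln(9.5000) + ln(6.1429) = 4.0666.
Posterior log-odds = 2.2208, so posterior odds = exp(2.2208) = 9.2143.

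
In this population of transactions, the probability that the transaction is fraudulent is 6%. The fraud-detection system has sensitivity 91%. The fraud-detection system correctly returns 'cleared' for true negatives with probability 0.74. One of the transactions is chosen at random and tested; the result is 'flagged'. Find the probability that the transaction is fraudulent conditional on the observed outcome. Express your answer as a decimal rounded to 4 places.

P(H | E) ≈ 0.1826

Write H for 'the transaction is fraudulent'. Prior odds H:¬H = 0.06/0.94 = 0.063830. For the 'flagged' outcome, the likelihood ratio is 0.91/0.26 = 3.5000.
Posterior odds = 0.063830 × 3.5000 = 0.22340, so P(H|E) = 0.22340/(1+0.22340) = 0.1826.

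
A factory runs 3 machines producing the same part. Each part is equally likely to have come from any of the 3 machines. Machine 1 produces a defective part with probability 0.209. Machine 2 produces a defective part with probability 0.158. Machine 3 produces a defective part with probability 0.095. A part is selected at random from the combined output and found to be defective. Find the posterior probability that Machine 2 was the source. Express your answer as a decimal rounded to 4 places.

Posterior probability ≈ 0.3420

P(defective|M1) = 0.209; P(defective|M2) = 0.158; P(defective|M3) = 0.095.
Prior × likelihood for each source: 0.333333·0.209=0.06967, 0.333333·0.158=0.05267, 0.333333·0.095=0.03167. Summing gives P(defective) = 0.15400.
P(Machine 2 | defective) = 0.05267 / 0.15400 = 0.3420.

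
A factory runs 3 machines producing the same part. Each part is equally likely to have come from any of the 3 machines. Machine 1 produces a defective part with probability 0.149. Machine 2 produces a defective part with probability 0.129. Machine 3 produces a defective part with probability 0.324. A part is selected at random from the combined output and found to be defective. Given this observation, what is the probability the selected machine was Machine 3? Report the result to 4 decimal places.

Tabulate prior·likelihood by source: [1] prior 0.333333, lik 0.149, product 0.04967; [2] prior 0.333333, lik 0.129, product 0.04300; [3] prior 0.333333, lik 0.324, product 0.1080.
Normalizing constant = 0.20067; the posterior for Machine 3 is its product over the sum, 0.1080/0.20067 = 0.5382.

Posterior probability ≈ 0.5382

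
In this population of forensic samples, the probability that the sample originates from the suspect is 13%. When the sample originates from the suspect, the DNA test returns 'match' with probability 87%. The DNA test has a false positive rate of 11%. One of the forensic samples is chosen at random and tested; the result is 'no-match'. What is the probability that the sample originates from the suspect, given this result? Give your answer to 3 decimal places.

Write H for 'the sample originates from the suspect'. Prior odds H:¬H = 0.13/0.87 = 0.14943. For the 'no-match' outcome, the likelihood ratio is 0.13/0.89 = 0.14607.
Posterior odds = 0.14943 × 0.14607 = 0.021826, so P(H|E) = 0.021826/(1+0.021826) = 0.021.

P(H | E) ≈ 0.021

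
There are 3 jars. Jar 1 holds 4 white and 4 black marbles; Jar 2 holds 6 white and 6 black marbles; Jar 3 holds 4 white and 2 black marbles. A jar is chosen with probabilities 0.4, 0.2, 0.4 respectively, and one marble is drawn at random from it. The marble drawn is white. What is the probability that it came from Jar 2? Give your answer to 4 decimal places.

Posterior probability ≈ 0.1765

Tabulate prior·likelihood by source: [1] prior 0.4, lik 0.5, product 0.2000; [2] prior 0.2, lik 0.5, product 0.1000; [3] prior 0.4, lik 0.6667, product 0.2667.
Normalizing constant = 0.56667; the posterior for Jar 2 is its product over the sum, 0.1000/0.56667 = 0.1765.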